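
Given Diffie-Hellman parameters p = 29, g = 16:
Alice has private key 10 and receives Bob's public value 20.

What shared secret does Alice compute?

Step 1: s = B^a mod p = 20^10 mod 29.
  20^1 mod 29 = 20
  20^2 mod 29 = (20 * 20) mod 29 = 23
  20^3 mod 29 = (23 * 20) mod 29 = 25
  20^4 mod 29 = (25 * 20) mod 29 = 7
  20^5 mod 29 = (7 * 20) mod 29 = 24
  20^6 mod 29 = (24 * 20) mod 29 = 16
  20^7 mod 29 = (16 * 20) mod 29 = 1
  20^8 mod 29 = (1 * 20) mod 29 = 20
  20^9 mod 29 = (20 * 20) mod 29 = 23
  20^10 mod 29 = (23 * 20) mod 29 = 25
Result: shared secret = 25.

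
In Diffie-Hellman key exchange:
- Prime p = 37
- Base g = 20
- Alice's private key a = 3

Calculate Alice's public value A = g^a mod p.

Step 1: A = g^a mod p = 20^3 mod 37.
  20^1 mod 37 = 20
  20^2 mod 37 = (20 * 20) mod 37 = 30
  20^3 mod 37 = (30 * 20) mod 37 = 8
Result: A = 8.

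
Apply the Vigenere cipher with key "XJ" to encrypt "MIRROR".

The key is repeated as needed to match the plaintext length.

Step 1: Repeat key to match plaintext length:
  Plaintext: MIRROR
  Key:       XJXJXJ
Step 2: Encrypt each letter:
  M(12) + X(23) = (12+23) mod 26 = 9 = J
  I(8) + J(9) = (8+9) mod 26 = 17 = R
  R(17) + X(23) = (17+23) mod 26 = 14 = O
  R(17) + J(9) = (17+9) mod 26 = 0 = A
  O(14) + X(23) = (14+23) mod 26 = 11 = L
  R(17) + J(9) = (17+9) mod 26 = 0 = A
Ciphertext: JROALA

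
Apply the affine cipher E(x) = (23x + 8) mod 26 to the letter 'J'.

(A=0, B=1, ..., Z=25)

Step 1: Convert 'J' to number: x = 9.
Step 2: E(9) = (23 * 9 + 8) mod 26 = 215 mod 26 = 7.
Step 3: Convert 7 back to letter: H.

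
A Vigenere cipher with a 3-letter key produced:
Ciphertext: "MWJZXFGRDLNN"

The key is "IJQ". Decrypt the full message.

Step 1: Key 'IJQ' has length 3. Extended key: IJQIJQIJQIJQ
Step 2: Decrypt each position:
  M(12) - I(8) = 4 = E
  W(22) - J(9) = 13 = N
  J(9) - Q(16) = 19 = T
  Z(25) - I(8) = 17 = R
  X(23) - J(9) = 14 = O
  F(5) - Q(16) = 15 = P
  G(6) - I(8) = 24 = Y
  R(17) - J(9) = 8 = I
  D(3) - Q(16) = 13 = N
  L(11) - I(8) = 3 = D
  N(13) - J(9) = 4 = E
  N(13) - Q(16) = 23 = X
Plaintext: ENTROPYINDEX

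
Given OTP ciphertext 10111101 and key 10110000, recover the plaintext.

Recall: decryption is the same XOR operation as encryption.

Step 1: XOR ciphertext with key:
  Ciphertext: 10111101
  Key:        10110000
  XOR:        00001101
Step 2: Plaintext = 00001101 = 13 in decimal.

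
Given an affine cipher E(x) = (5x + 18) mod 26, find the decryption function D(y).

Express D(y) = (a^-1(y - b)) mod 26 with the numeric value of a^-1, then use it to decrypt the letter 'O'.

Step 1: Find a^-1, the modular inverse of 5 mod 26.
Step 2: We need 5 * a^-1 = 1 (mod 26).
Step 3: 5 * 21 = 105 = 4 * 26 + 1, so a^-1 = 21.
Step 4: D(y) = 21(y - 18) mod 26.
Step 5: Apply to 'O' (y = 14): D(14) = 21 * (14 - 18) mod 26 = 21 * -4 mod 26 = 20 -> 'U'.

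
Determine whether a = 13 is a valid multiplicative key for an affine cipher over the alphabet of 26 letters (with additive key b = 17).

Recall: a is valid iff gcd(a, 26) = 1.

Step 1: Compute gcd(13, 26).
Step 2: gcd(13, 26) = 13.
Since gcd = 13 != 1, 13 shares a common factor with 26, so it cannot be used.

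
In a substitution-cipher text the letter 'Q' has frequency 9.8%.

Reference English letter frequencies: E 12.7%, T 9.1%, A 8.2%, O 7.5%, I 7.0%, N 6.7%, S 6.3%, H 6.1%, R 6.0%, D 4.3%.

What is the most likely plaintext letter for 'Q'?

Step 1: The observed frequency is 9.8%.
Step 2: Compare with English frequencies:
  E: 12.7% (difference: 2.9%)
  T: 9.1% (difference: 0.7%) <-- closest
  A: 8.2% (difference: 1.6%)
  O: 7.5% (difference: 2.3%)
  I: 7.0% (difference: 2.8%)
  N: 6.7% (difference: 3.1%)
  S: 6.3% (difference: 3.5%)
  H: 6.1% (difference: 3.7%)
  R: 6.0% (difference: 3.8%)
  D: 4.3% (difference: 5.5%)
Step 3: 'Q' most likely represents 'T' (frequency 9.1%).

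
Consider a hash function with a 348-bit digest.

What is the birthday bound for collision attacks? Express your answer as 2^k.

Step 1: The birthday paradox gives collision probability ~50% after sqrt(2^n) = 2^(n/2) hashes.
Step 2: For 348-bit output: 2^(348/2) = 2^174.
Step 3: Approximately 2^174 hash computations needed.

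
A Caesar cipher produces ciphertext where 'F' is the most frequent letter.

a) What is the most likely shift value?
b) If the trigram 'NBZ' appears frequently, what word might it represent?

Step 1: In English, 'E' is the most frequent letter (12.7%).
Step 2: The most frequent ciphertext letter is 'F' (position 5).
Step 3: Shift = (5 - 4) mod 26 = 1.
Step 4: Decrypt 'NBZ' by shifting back 1:
  N -> M
  B -> A
  Z -> Y
Step 5: 'NBZ' decrypts to 'MAY'.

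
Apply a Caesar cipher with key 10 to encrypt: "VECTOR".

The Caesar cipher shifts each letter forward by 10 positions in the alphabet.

Step 1: For each letter, shift forward by 10 positions (mod 26).
  V (position 21) -> position (21+10) mod 26 = 5 -> F
  E (position 4) -> position (4+10) mod 26 = 14 -> O
  C (position 2) -> position (2+10) mod 26 = 12 -> M
  T (position 19) -> position (19+10) mod 26 = 3 -> D
  O (position 14) -> position (14+10) mod 26 = 24 -> Y
  R (position 17) -> position (17+10) mod 26 = 1 -> B
Result: FOMDYB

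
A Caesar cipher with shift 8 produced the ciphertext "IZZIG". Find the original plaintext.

Step 1: Reverse the shift by subtracting 8 from each letter position.
  I (position 8) -> position (8-8) mod 26 = 0 -> A
  Z (position 25) -> position (25-8) mod 26 = 17 -> R
  Z (position 25) -> position (25-8) mod 26 = 17 -> R
  I (position 8) -> position (8-8) mod 26 = 0 -> A
  G (position 6) -> position (6-8) mod 26 = 24 -> Y
Decrypted message: ARRAY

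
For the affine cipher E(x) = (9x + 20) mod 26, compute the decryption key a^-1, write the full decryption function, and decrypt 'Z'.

Step 1: Find a^-1, the modular inverse of 9 mod 26.
Step 2: We need 9 * a^-1 = 1 (mod 26).
Step 3: 9 * 3 = 27 = 1 * 26 + 1, so a^-1 = 3.
Step 4: D(y) = 3(y - 20) mod 26.
Step 5: Apply to 'Z' (y = 25): D(25) = 3 * (25 - 20) mod 26 = 3 * 5 mod 26 = 15 -> 'P'.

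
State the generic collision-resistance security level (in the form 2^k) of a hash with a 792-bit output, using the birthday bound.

Step 1: The birthday paradox gives collision probability ~50% after sqrt(2^n) = 2^(n/2) hashes.
Step 2: For 792-bit output: 2^(792/2) = 2^396.
Step 3: Approximately 2^396 hash computations needed.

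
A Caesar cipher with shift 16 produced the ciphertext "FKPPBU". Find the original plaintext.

Step 1: Reverse the shift by subtracting 16 from each letter position.
  F (position 5) -> position (5-16) mod 26 = 15 -> P
  K (position 10) -> position (10-16) mod 26 = 20 -> U
  P (position 15) -> position (15-16) mod 26 = 25 -> Z
  P (position 15) -> position (15-16) mod 26 = 25 -> Z
  B (position 1) -> position (1-16) mod 26 = 11 -> L
  U (position 20) -> position (20-16) mod 26 = 4 -> E
Decrypted message: PUZZLE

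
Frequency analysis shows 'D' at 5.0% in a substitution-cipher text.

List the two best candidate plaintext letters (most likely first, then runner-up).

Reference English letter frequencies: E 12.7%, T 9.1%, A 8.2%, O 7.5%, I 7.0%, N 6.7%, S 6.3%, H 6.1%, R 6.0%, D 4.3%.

Step 1: Observed frequency of 'D' is 5.0%.
Step 2: Compute distances to each reference frequency and sort:
  D (4.3%): difference = 0.7% <-- BEST
  R (6.0%): difference = 1.0% <-- RUNNER-UP
  H (6.1%): difference = 1.1%
  S (6.3%): difference = 1.3%
  N (6.7%): difference = 1.7%
Step 3: Most likely is 'D' (4.3%, diff 0.7%); second most likely is 'R' (6.0%, diff 1.0%).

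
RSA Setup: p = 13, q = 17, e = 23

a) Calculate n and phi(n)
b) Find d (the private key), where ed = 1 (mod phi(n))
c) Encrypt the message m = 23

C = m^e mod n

Step 1: n = 13 * 17 = 221.
Step 2: phi(n) = (13-1)(17-1) = 12 * 16 = 192.
Step 3: Find d = 23^(-1) mod 192 = 167.
  Verify: 23 * 167 = 3841 = 1 (mod 192).
Step 4: C = 23^23 mod 221 = 82.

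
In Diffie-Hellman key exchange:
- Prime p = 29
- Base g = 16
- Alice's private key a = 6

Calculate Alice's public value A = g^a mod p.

Step 1: A = g^a mod p = 16^6 mod 29.
  16^1 mod 29 = 16
  16^2 mod 29 = (16 * 16) mod 29 = 24
  16^3 mod 29 = (24 * 16) mod 29 = 7
  16^4 mod 29 = (7 * 16) mod 29 = 25
  16^5 mod 29 = (25 * 16) mod 29 = 23
  16^6 mod 29 = (23 * 16) mod 29 = 20
Result: A = 20.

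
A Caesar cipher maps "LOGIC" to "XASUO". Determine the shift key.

Step 1: Compare first letters: L (position 11) -> X (position 23).
Step 2: Shift = (23 - 11) mod 26 = 12.
The shift value is 12.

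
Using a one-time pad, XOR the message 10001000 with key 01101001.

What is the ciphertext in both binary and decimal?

Step 1: Write out the XOR operation bit by bit:
  Message: 10001000
  Key:     01101001
  XOR:     11100001
Step 2: Convert to decimal: 11100001 = 225.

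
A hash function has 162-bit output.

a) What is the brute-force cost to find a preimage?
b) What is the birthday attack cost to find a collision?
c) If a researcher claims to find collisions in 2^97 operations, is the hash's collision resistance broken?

Step 1: Preimage resistance requires brute-force of 2^162 operations.
Step 2: Collision resistance (birthday bound) = 2^(162/2) = 2^81.
Step 3: The claimed attack costs 2^97 operations.
Step 4: Since 2^97 >= 2^81, the claimed attack is no faster than the generic birthday attack, so this does not break collision resistance.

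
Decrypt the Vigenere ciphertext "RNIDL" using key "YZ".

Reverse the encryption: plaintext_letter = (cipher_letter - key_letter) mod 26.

Step 1: Extend key: YZYZY
Step 2: Decrypt each letter (c - k) mod 26:
  R(17) - Y(24) = (17-24) mod 26 = 19 = T
  N(13) - Z(25) = (13-25) mod 26 = 14 = O
  I(8) - Y(24) = (8-24) mod 26 = 10 = K
  D(3) - Z(25) = (3-25) mod 26 = 4 = E
  L(11) - Y(24) = (11-24) mod 26 = 13 = N
Plaintext: TOKEN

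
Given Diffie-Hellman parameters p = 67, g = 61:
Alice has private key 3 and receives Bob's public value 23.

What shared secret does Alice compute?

Step 1: s = B^a mod p = 23^3 mod 67.
  23^1 mod 67 = 23
  23^2 mod 67 = (23 * 23) mod 67 = 60
  23^3 mod 67 = (60 * 23) mod 67 = 40
Result: shared secret = 40.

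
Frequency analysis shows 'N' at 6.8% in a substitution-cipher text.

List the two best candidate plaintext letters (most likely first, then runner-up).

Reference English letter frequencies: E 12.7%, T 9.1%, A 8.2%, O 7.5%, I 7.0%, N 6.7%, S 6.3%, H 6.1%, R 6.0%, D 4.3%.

Step 1: Observed frequency of 'N' is 6.8%.
Step 2: Compute distances to each reference frequency and sort:
  N (6.7%): difference = 0.1% <-- BEST
  I (7.0%): difference = 0.2% <-- RUNNER-UP
  S (6.3%): difference = 0.5%
  O (7.5%): difference = 0.7%
  H (6.1%): difference = 0.7%
Step 3: Most likely is 'N' (6.7%, diff 0.1%); second most likely is 'I' (7.0%, diff 0.2%).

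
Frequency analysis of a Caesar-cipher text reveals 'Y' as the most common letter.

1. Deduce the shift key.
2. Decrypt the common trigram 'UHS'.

Step 1: In English, 'E' is the most frequent letter (12.7%).
Step 2: The most frequent ciphertext letter is 'Y' (position 24).
Step 3: Shift = (24 - 4) mod 26 = 20.
Step 4: Decrypt 'UHS' by shifting back 20:
  U -> A
  H -> N
  S -> Y
Step 5: 'UHS' decrypts to 'ANY'.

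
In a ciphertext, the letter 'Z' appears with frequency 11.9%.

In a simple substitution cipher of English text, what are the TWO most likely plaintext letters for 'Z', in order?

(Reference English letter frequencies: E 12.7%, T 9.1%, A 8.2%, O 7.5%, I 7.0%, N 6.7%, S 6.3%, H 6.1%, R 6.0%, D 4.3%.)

Step 1: Observed frequency of 'Z' is 11.9%.
Step 2: Compute distances to each reference frequency and sort:
  E (12.7%): difference = 0.8% <-- BEST
  T (9.1%): difference = 2.8% <-- RUNNER-UP
  A (8.2%): difference = 3.7%
  O (7.5%): difference = 4.4%
  I (7.0%): difference = 4.9%
Step 3: Most likely is 'E' (12.7%, diff 0.8%); second most likely is 'T' (9.1%, diff 2.8%).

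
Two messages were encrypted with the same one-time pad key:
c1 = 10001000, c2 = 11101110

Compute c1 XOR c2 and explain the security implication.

Step 1: c1 XOR c2 = (m1 XOR k) XOR (m2 XOR k).
Step 2: By XOR associativity/commutativity: = m1 XOR m2 XOR k XOR k = m1 XOR m2.
Step 3: 10001000 XOR 11101110 = 01100110 = 102.
Step 4: The key cancels out! An attacker learns m1 XOR m2 = 102, revealing the relationship between plaintexts.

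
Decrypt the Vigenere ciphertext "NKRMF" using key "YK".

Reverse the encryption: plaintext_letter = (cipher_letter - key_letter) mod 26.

Step 1: Extend key: YKYKY
Step 2: Decrypt each letter (c - k) mod 26:
  N(13) - Y(24) = (13-24) mod 26 = 15 = P
  K(10) - K(10) = (10-10) mod 26 = 0 = A
  R(17) - Y(24) = (17-24) mod 26 = 19 = T
  M(12) - K(10) = (12-10) mod 26 = 2 = C
  F(5) - Y(24) = (5-24) mod 26 = 7 = H
Plaintext: PATCH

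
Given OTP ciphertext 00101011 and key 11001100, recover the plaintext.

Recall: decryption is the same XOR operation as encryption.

Step 1: XOR ciphertext with key:
  Ciphertext: 00101011
  Key:        11001100
  XOR:        11100111
Step 2: Plaintext = 11100111 = 231 in decimal.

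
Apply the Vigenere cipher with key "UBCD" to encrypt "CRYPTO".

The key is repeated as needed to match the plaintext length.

Step 1: Repeat key to match plaintext length:
  Plaintext: CRYPTO
  Key:       UBCDUB
Step 2: Encrypt each letter:
  C(2) + U(20) = (2+20) mod 26 = 22 = W
  R(17) + B(1) = (17+1) mod 26 = 18 = S
  Y(24) + C(2) = (24+2) mod 26 = 0 = A
  P(15) + D(3) = (15+3) mod 26 = 18 = S
  T(19) + U(20) = (19+20) mod 26 = 13 = N
  O(14) + B(1) = (14+1) mod 26 = 15 = P
Ciphertext: WSASNP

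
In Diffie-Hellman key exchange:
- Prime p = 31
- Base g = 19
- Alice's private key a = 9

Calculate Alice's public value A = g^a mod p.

Step 1: A = g^a mod p = 19^9 mod 31.
  19^1 mod 31 = 19
  19^2 mod 31 = (19 * 19) mod 31 = 20
  19^3 mod 31 = (20 * 19) mod 31 = 8
  19^4 mod 31 = (8 * 19) mod 31 = 28
  19^5 mod 31 = (28 * 19) mod 31 = 5
  19^6 mod 31 = (5 * 19) mod 31 = 2
  19^7 mod 31 = (2 * 19) mod 31 = 7
  19^8 mod 31 = (7 * 19) mod 31 = 9
  19^9 mod 31 = (9 * 19) mod 31 = 16
Result: A = 16.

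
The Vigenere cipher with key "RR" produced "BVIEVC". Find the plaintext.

Step 1: Extend key: RRRRRR
Step 2: Decrypt each letter (c - k) mod 26:
  B(1) - R(17) = (1-17) mod 26 = 10 = K
  V(21) - R(17) = (21-17) mod 26 = 4 = E
  I(8) - R(17) = (8-17) mod 26 = 17 = R
  E(4) - R(17) = (4-17) mod 26 = 13 = N
  V(21) - R(17) = (21-17) mod 26 = 4 = E
  C(2) - R(17) = (2-17) mod 26 = 11 = L
Plaintext: KERNEL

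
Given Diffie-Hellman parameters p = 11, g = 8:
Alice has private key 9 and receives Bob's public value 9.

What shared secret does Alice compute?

Step 1: s = B^a mod p = 9^9 mod 11.
  9^1 mod 11 = 9
  9^2 mod 11 = (9 * 9) mod 11 = 4
  9^3 mod 11 = (4 * 9) mod 11 = 3
  9^4 mod 11 = (3 * 9) mod 11 = 5
  9^5 mod 11 = (5 * 9) mod 11 = 1
  9^6 mod 11 = (1 * 9) mod 11 = 9
  9^7 mod 11 = (9 * 9) mod 11 = 4
  9^8 mod 11 = (4 * 9) mod 11 = 3
  9^9 mod 11 = (3 * 9) mod 11 = 5
Result: shared secret = 5.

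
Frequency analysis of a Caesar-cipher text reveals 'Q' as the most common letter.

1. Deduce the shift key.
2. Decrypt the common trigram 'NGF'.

Step 1: In English, 'E' is the most frequent letter (12.7%).
Step 2: The most frequent ciphertext letter is 'Q' (position 16).
Step 3: Shift = (16 - 4) mod 26 = 12.
Step 4: Decrypt 'NGF' by shifting back 12:
  N -> B
  G -> U
  F -> T
Step 5: 'NGF' decrypts to 'BUT'.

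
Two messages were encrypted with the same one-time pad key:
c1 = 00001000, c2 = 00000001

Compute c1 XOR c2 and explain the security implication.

Step 1: c1 XOR c2 = (m1 XOR k) XOR (m2 XOR k).
Step 2: By XOR associativity/commutativity: = m1 XOR m2 XOR k XOR k = m1 XOR m2.
Step 3: 00001000 XOR 00000001 = 00001001 = 9.
Step 4: The key cancels out! An attacker learns m1 XOR m2 = 9, revealing the relationship between plaintexts.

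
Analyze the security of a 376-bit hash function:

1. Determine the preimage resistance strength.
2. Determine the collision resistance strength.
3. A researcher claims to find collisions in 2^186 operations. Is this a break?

Step 1: Preimage resistance requires brute-force of 2^376 operations.
Step 2: Collision resistance (birthday bound) = 2^(376/2) = 2^188.
Step 3: The claimed attack costs 2^186 operations.
Step 4: Since 2^186 < 2^188, the claimed attack beats the generic birthday bound, so collision resistance is broken.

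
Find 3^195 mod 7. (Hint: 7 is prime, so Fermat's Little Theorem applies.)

Step 1: Since 7 is prime, by Fermat's Little Theorem: 3^6 = 1 (mod 7).
Step 2: Reduce exponent: 195 mod 6 = 3.
Step 3: So 3^195 = 3^3 (mod 7).
Step 4: 3^3 mod 7 = 6.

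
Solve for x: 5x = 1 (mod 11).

Step 1: We need x such that 5 * x = 1 (mod 11).
Step 2: Using the extended Euclidean algorithm or trial:
  5 * 9 = 45 = 4 * 11 + 1.
Step 3: Since 45 mod 11 = 1, the inverse is x = 9.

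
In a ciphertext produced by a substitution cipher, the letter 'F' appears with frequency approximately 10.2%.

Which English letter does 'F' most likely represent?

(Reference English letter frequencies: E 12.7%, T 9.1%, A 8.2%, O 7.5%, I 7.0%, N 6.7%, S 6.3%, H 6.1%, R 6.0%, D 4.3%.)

Step 1: The observed frequency is 10.2%.
Step 2: Compare with English frequencies:
  E: 12.7% (difference: 2.5%)
  T: 9.1% (difference: 1.1%) <-- closest
  A: 8.2% (difference: 2.0%)
  O: 7.5% (difference: 2.7%)
  I: 7.0% (difference: 3.2%)
  N: 6.7% (difference: 3.5%)
  S: 6.3% (difference: 3.9%)
  H: 6.1% (difference: 4.1%)
  R: 6.0% (difference: 4.2%)
  D: 4.3% (difference: 5.9%)
Step 3: 'F' most likely represents 'T' (frequency 9.1%).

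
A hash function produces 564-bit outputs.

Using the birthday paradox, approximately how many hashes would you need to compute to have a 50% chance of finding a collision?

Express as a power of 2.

Step 1: The birthday paradox gives collision probability ~50% after sqrt(2^n) = 2^(n/2) hashes.
Step 2: For 564-bit output: 2^(564/2) = 2^282.
Step 3: Approximately 2^282 hash computations needed.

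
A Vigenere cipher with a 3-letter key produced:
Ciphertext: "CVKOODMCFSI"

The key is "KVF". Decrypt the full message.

Step 1: Key 'KVF' has length 3. Extended key: KVFKVFKVFKV
Step 2: Decrypt each position:
  C(2) - K(10) = 18 = S
  V(21) - V(21) = 0 = A
  K(10) - F(5) = 5 = F
  O(14) - K(10) = 4 = E
  O(14) - V(21) = 19 = T
  D(3) - F(5) = 24 = Y
  M(12) - K(10) = 2 = C
  C(2) - V(21) = 7 = H
  F(5) - F(5) = 0 = A
  S(18) - K(10) = 8 = I
  I(8) - V(21) = 13 = N
Plaintext: SAFETYCHAIN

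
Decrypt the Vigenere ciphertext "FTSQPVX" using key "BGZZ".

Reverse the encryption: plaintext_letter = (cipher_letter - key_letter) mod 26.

Step 1: Extend key: BGZZBGZ
Step 2: Decrypt each letter (c - k) mod 26:
  F(5) - B(1) = (5-1) mod 26 = 4 = E
  T(19) - G(6) = (19-6) mod 26 = 13 = N
  S(18) - Z(25) = (18-25) mod 26 = 19 = T
  Q(16) - Z(25) = (16-25) mod 26 = 17 = R
  P(15) - B(1) = (15-1) mod 26 = 14 = O
  V(21) - G(6) = (21-6) mod 26 = 15 = P
  X(23) - Z(25) = (23-25) mod 26 = 24 = Y
Plaintext: ENTROPY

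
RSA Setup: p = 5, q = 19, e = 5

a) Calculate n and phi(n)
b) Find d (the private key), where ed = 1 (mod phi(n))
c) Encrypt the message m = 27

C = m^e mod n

Step 1: n = 5 * 19 = 95.
Step 2: phi(n) = (5-1)(19-1) = 4 * 18 = 72.
Step 3: Find d = 5^(-1) mod 72 = 29.
  Verify: 5 * 29 = 145 = 1 (mod 72).
Step 4: C = 27^5 mod 95 = 12.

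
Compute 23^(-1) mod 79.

Step 1: We need x such that 23 * x = 1 (mod 79).
Step 2: Using the extended Euclidean algorithm or trial:
  23 * 55 = 1265 = 16 * 79 + 1.
Step 3: Since 1265 mod 79 = 1, the inverse is x = 55.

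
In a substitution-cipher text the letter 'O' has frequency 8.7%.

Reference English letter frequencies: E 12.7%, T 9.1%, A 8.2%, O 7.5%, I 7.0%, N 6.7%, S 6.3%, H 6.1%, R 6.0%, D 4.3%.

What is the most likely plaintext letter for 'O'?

Step 1: The observed frequency is 8.7%.
Step 2: Compare with English frequencies:
  E: 12.7% (difference: 4.0%)
  T: 9.1% (difference: 0.4%) <-- closest
  A: 8.2% (difference: 0.5%)
  O: 7.5% (difference: 1.2%)
  I: 7.0% (difference: 1.7%)
  N: 6.7% (difference: 2.0%)
  S: 6.3% (difference: 2.4%)
  H: 6.1% (difference: 2.6%)
  R: 6.0% (difference: 2.7%)
  D: 4.3% (difference: 4.4%)
Step 3: 'O' most likely represents 'T' (frequency 9.1%).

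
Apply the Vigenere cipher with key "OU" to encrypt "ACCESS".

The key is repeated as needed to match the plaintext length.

Step 1: Repeat key to match plaintext length:
  Plaintext: ACCESS
  Key:       OUOUOU
Step 2: Encrypt each letter:
  A(0) + O(14) = (0+14) mod 26 = 14 = O
  C(2) + U(20) = (2+20) mod 26 = 22 = W
  C(2) + O(14) = (2+14) mod 26 = 16 = Q
  E(4) + U(20) = (4+20) mod 26 = 24 = Y
  S(18) + O(14) = (18+14) mod 26 = 6 = G
  S(18) + U(20) = (18+20) mod 26 = 12 = M
Ciphertext: OWQYGM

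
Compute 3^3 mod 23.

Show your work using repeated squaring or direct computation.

Step 1: Compute 3^3 mod 23 step by step, reducing modulo 23 at each step.
  3^1 mod 23 = 3
  3^2 mod 23 = (3 * 3) mod 23 = 9
  3^3 mod 23 = (9 * 3) mod 23 = 4
Step 2: Result = 4.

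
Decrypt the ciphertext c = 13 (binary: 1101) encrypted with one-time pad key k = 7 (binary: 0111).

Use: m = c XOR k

Step 1: XOR ciphertext with key:
  Ciphertext: 1101
  Key:        0111
  XOR:        1010
Step 2: Plaintext = 1010 = 10 in decimal.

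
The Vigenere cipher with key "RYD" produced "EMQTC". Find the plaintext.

Step 1: Extend key: RYDRY
Step 2: Decrypt each letter (c - k) mod 26:
  E(4) - R(17) = (4-17) mod 26 = 13 = N
  M(12) - Y(24) = (12-24) mod 26 = 14 = O
  Q(16) - D(3) = (16-3) mod 26 = 13 = N
  T(19) - R(17) = (19-17) mod 26 = 2 = C
  C(2) - Y(24) = (2-24) mod 26 = 4 = E
Plaintext: NONCE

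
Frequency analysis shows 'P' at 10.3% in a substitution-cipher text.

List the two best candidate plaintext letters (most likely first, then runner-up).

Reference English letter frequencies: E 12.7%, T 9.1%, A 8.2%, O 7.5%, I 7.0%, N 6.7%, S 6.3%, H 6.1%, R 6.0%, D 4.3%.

Step 1: Observed frequency of 'P' is 10.3%.
Step 2: Compute distances to each reference frequency and sort:
  T (9.1%): difference = 1.2% <-- BEST
  A (8.2%): difference = 2.1% <-- RUNNER-UP
  E (12.7%): difference = 2.4%
  O (7.5%): difference = 2.8%
  I (7.0%): difference = 3.3%
Step 3: Most likely is 'T' (9.1%, diff 1.2%); second most likely is 'A' (8.2%, diff 2.1%).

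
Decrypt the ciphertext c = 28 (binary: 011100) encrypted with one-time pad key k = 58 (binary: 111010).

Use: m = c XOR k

Step 1: XOR ciphertext with key:
  Ciphertext: 011100
  Key:        111010
  XOR:        100110
Step 2: Plaintext = 100110 = 38 in decimal.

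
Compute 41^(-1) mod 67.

Step 1: We need x such that 41 * x = 1 (mod 67).
Step 2: Using the extended Euclidean algorithm or trial:
  41 * 18 = 738 = 11 * 67 + 1.
Step 3: Since 738 mod 67 = 1, the inverse is x = 18.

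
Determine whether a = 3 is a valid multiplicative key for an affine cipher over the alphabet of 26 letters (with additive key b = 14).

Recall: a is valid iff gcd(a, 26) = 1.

Step 1: Compute gcd(3, 26).
Step 2: gcd(3, 26) = 1.
Since gcd = 1, 3 is coprime with 26, so it is a valid key.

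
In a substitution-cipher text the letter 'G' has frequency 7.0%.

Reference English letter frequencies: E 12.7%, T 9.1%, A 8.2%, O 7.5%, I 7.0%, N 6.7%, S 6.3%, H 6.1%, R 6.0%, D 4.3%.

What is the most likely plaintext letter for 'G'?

Step 1: The observed frequency is 7.0%.
Step 2: Compare with English frequencies:
  E: 12.7% (difference: 5.7%)
  T: 9.1% (difference: 2.1%)
  A: 8.2% (difference: 1.2%)
  O: 7.5% (difference: 0.5%)
  I: 7.0% (difference: 0.0%) <-- closest
  N: 6.7% (difference: 0.3%)
  S: 6.3% (difference: 0.7%)
  H: 6.1% (difference: 0.9%)
  R: 6.0% (difference: 1.0%)
  D: 4.3% (difference: 2.7%)
Step 3: 'G' most likely represents 'I' (frequency 7.0%).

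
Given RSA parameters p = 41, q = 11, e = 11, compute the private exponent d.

Step 1: n = 41 * 11 = 451.
Step 2: phi(n) = 40 * 10 = 400.
Step 3: Find d such that 11 * d = 1 (mod 400).
Step 4: d = 11^(-1) mod 400 = 291.
Verification: 11 * 291 = 3201 = 8 * 400 + 1.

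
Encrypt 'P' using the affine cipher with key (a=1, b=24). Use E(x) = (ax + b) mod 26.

Step 1: Convert 'P' to number: x = 15.
Step 2: E(15) = (1 * 15 + 24) mod 26 = 39 mod 26 = 13.
Step 3: Convert 13 back to letter: N.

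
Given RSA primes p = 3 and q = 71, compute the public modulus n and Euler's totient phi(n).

Step 1: n = p * q = 3 * 71 = 213.
Step 2: phi(n) = (p-1)(q-1) = 2 * 70 = 140.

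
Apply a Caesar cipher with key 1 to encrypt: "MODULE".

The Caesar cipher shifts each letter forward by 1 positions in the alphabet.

Step 1: For each letter, shift forward by 1 positions (mod 26).
  M (position 12) -> position (12+1) mod 26 = 13 -> N
  O (position 14) -> position (14+1) mod 26 = 15 -> P
  D (position 3) -> position (3+1) mod 26 = 4 -> E
  U (position 20) -> position (20+1) mod 26 = 21 -> V
  L (position 11) -> position (11+1) mod 26 = 12 -> M
  E (position 4) -> position (4+1) mod 26 = 5 -> F
Result: NPEVMF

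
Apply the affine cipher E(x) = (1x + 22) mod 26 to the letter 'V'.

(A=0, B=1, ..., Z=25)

Step 1: Convert 'V' to number: x = 21.
Step 2: E(21) = (1 * 21 + 22) mod 26 = 43 mod 26 = 17.
Step 3: Convert 17 back to letter: R.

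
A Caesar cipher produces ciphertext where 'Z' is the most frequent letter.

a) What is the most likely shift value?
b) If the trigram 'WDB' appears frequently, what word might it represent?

Step 1: In English, 'E' is the most frequent letter (12.7%).
Step 2: The most frequent ciphertext letter is 'Z' (position 25).
Step 3: Shift = (25 - 4) mod 26 = 21.
Step 4: Decrypt 'WDB' by shifting back 21:
  W -> B
  D -> I
  B -> G
Step 5: 'WDB' decrypts to 'BIG'.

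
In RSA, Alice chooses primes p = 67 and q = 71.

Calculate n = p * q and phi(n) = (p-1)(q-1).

Step 1: n = p * q = 67 * 71 = 4757.
Step 2: phi(n) = (p-1)(q-1) = 66 * 70 = 4620.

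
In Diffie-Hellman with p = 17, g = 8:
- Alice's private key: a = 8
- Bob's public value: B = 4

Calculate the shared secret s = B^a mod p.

Step 1: s = B^a mod p = 4^8 mod 17.
  4^1 mod 17 = 4
  4^2 mod 17 = (4 * 4) mod 17 = 16
  4^3 mod 17 = (16 * 4) mod 17 = 13
  4^4 mod 17 = (13 * 4) mod 17 = 1
  4^5 mod 17 = (1 * 4) mod 17 = 4
  4^6 mod 17 = (4 * 4) mod 17 = 16
  4^7 mod 17 = (16 * 4) mod 17 = 13
  4^8 mod 17 = (13 * 4) mod 17 = 1
Result: shared secret = 1.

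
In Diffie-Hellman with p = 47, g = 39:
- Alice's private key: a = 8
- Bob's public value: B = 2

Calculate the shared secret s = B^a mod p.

Step 1: s = B^a mod p = 2^8 mod 47.
  2^1 mod 47 = 2
  2^2 mod 47 = (2 * 2) mod 47 = 4
  2^3 mod 47 = (4 * 2) mod 47 = 8
  2^4 mod 47 = (8 * 2) mod 47 = 16
  2^5 mod 47 = (16 * 2) mod 47 = 32
  2^6 mod 47 = (32 * 2) mod 47 = 17
  2^7 mod 47 = (17 * 2) mod 47 = 34
  2^8 mod 47 = (34 * 2) mod 47 = 21
Result: shared secret = 21.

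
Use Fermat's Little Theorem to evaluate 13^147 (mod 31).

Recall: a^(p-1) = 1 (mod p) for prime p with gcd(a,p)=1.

Step 1: Since 31 is prime, by Fermat's Little Theorem: 13^30 = 1 (mod 31).
Step 2: Reduce exponent: 147 mod 30 = 27.
Step 3: So 13^147 = 13^27 (mod 31).
Step 4: 13^27 mod 31 = 23.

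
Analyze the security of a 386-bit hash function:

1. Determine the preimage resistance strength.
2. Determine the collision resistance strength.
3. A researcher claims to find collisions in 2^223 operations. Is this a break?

Step 1: Preimage resistance requires brute-force of 2^386 operations.
Step 2: Collision resistance (birthday bound) = 2^(386/2) = 2^193.
Step 3: The claimed attack costs 2^223 operations.
Step 4: Since 2^223 >= 2^193, the claimed attack is no faster than the generic birthday attack, so this does not break collision resistance.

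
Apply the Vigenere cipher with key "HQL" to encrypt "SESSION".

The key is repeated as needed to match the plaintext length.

Step 1: Repeat key to match plaintext length:
  Plaintext: SESSION
  Key:       HQLHQLH
Step 2: Encrypt each letter:
  S(18) + H(7) = (18+7) mod 26 = 25 = Z
  E(4) + Q(16) = (4+16) mod 26 = 20 = U
  S(18) + L(11) = (18+11) mod 26 = 3 = D
  S(18) + H(7) = (18+7) mod 26 = 25 = Z
  I(8) + Q(16) = (8+16) mod 26 = 24 = Y
  O(14) + L(11) = (14+11) mod 26 = 25 = Z
  N(13) + H(7) = (13+7) mod 26 = 20 = U
Ciphertext: ZUDZYZU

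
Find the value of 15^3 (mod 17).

Step 1: Compute 15^3 mod 17 step by step, reducing modulo 17 at each step.
  15^1 mod 17 = 15
  15^2 mod 17 = (15 * 15) mod 17 = 4
  15^3 mod 17 = (4 * 15) mod 17 = 9
Step 2: Result = 9.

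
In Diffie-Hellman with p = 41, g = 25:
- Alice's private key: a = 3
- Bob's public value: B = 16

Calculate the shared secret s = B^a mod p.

Step 1: s = B^a mod p = 16^3 mod 41.
  16^1 mod 41 = 16
  16^2 mod 41 = (16 * 16) mod 41 = 10
  16^3 mod 41 = (10 * 16) mod 41 = 37
Result: shared secret = 37.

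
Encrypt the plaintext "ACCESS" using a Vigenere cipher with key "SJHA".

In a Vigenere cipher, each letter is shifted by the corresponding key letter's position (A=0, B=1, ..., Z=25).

Step 1: Repeat key to match plaintext length:
  Plaintext: ACCESS
  Key:       SJHASJ
Step 2: Encrypt each letter:
  A(0) + S(18) = (0+18) mod 26 = 18 = S
  C(2) + J(9) = (2+9) mod 26 = 11 = L
  C(2) + H(7) = (2+7) mod 26 = 9 = J
  E(4) + A(0) = (4+0) mod 26 = 4 = E
  S(18) + S(18) = (18+18) mod 26 = 10 = K
  S(18) + J(9) = (18+9) mod 26 = 1 = B
Ciphertext: SLJEKB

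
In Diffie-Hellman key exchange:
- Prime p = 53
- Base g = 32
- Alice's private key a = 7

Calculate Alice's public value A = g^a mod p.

Step 1: A = g^a mod p = 32^7 mod 53.
  32^1 mod 53 = 32
  32^2 mod 53 = (32 * 32) mod 53 = 17
  32^3 mod 53 = (17 * 32) mod 53 = 14
  32^4 mod 53 = (14 * 32) mod 53 = 24
  32^5 mod 53 = (24 * 32) mod 53 = 26
  32^6 mod 53 = (26 * 32) mod 53 = 37
  32^7 mod 53 = (37 * 32) mod 53 = 18
Result: A = 18.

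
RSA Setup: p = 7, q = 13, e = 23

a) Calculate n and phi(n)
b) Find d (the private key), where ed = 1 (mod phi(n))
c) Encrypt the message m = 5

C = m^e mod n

Step 1: n = 7 * 13 = 91.
Step 2: phi(n) = (7-1)(13-1) = 6 * 12 = 72.
Step 3: Find d = 23^(-1) mod 72 = 47.
  Verify: 23 * 47 = 1081 = 1 (mod 72).
Step 4: C = 5^23 mod 91 = 73.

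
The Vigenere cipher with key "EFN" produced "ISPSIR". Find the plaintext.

Step 1: Extend key: EFNEFN
Step 2: Decrypt each letter (c - k) mod 26:
  I(8) - E(4) = (8-4) mod 26 = 4 = E
  S(18) - F(5) = (18-5) mod 26 = 13 = N
  P(15) - N(13) = (15-13) mod 26 = 2 = C
  S(18) - E(4) = (18-4) mod 26 = 14 = O
  I(8) - F(5) = (8-5) mod 26 = 3 = D
  R(17) - N(13) = (17-13) mod 26 = 4 = E
Plaintext: ENCODE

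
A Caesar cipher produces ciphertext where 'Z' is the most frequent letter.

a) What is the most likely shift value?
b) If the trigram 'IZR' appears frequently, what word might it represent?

Step 1: In English, 'E' is the most frequent letter (12.7%).
Step 2: The most frequent ciphertext letter is 'Z' (position 25).
Step 3: Shift = (25 - 4) mod 26 = 21.
Step 4: Decrypt 'IZR' by shifting back 21:
  I -> N
  Z -> E
  R -> W
Step 5: 'IZR' decrypts to 'NEW'.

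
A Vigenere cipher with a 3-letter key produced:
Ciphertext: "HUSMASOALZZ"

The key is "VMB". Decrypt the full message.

Step 1: Key 'VMB' has length 3. Extended key: VMBVMBVMBVM
Step 2: Decrypt each position:
  H(7) - V(21) = 12 = M
  U(20) - M(12) = 8 = I
  S(18) - B(1) = 17 = R
  M(12) - V(21) = 17 = R
  A(0) - M(12) = 14 = O
  S(18) - B(1) = 17 = R
  O(14) - V(21) = 19 = T
  A(0) - M(12) = 14 = O
  L(11) - B(1) = 10 = K
  Z(25) - V(21) = 4 = E
  Z(25) - M(12) = 13 = N
Plaintext: MIRRORTOKEN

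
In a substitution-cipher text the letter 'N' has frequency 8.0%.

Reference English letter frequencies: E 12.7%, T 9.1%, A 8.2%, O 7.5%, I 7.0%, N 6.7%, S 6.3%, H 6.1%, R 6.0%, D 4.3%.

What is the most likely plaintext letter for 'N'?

Step 1: The observed frequency is 8.0%.
Step 2: Compare with English frequencies:
  E: 12.7% (difference: 4.7%)
  T: 9.1% (difference: 1.1%)
  A: 8.2% (difference: 0.2%) <-- closest
  O: 7.5% (difference: 0.5%)
  I: 7.0% (difference: 1.0%)
  N: 6.7% (difference: 1.3%)
  S: 6.3% (difference: 1.7%)
  H: 6.1% (difference: 1.9%)
  R: 6.0% (difference: 2.0%)
  D: 4.3% (difference: 3.7%)
Step 3: 'N' most likely represents 'A' (frequency 8.2%).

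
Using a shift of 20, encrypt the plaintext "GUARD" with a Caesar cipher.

Step 1: For each letter, shift forward by 20 positions (mod 26).
  G (position 6) -> position (6+20) mod 26 = 0 -> A
  U (position 20) -> position (20+20) mod 26 = 14 -> O
  A (position 0) -> position (0+20) mod 26 = 20 -> U
  R (position 17) -> position (17+20) mod 26 = 11 -> L
  D (position 3) -> position (3+20) mod 26 = 23 -> X
Result: AOULX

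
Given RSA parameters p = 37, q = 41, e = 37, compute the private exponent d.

Step 1: n = 37 * 41 = 1517.
Step 2: phi(n) = 36 * 40 = 1440.
Step 3: Find d such that 37 * d = 1 (mod 1440).
Step 4: d = 37^(-1) mod 1440 = 973.
Verification: 37 * 973 = 36001 = 25 * 1440 + 1.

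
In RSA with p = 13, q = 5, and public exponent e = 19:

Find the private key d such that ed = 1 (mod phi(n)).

Step 1: n = 13 * 5 = 65.
Step 2: phi(n) = 12 * 4 = 48.
Step 3: Find d such that 19 * d = 1 (mod 48).
Step 4: d = 19^(-1) mod 48 = 43.
Verification: 19 * 43 = 817 = 17 * 48 + 1.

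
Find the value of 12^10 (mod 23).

Step 1: Compute 12^10 mod 23 step by step, reducing modulo 23 at each step.
  12^1 mod 23 = 12
  12^2 mod 23 = (12 * 12) mod 23 = 6
  12^3 mod 23 = (6 * 12) mod 23 = 3
  12^4 mod 23 = (3 * 12) mod 23 = 13
  12^5 mod 23 = (13 * 12) mod 23 = 18
  12^6 mod 23 = (18 * 12) mod 23 = 9
  12^7 mod 23 = (9 * 12) mod 23 = 16
  12^8 mod 23 = (16 * 12) mod 23 = 8
  12^9 mod 23 = (8 * 12) mod 23 = 4
  12^10 mod 23 = (4 * 12) mod 23 = 2
Step 2: Result = 2.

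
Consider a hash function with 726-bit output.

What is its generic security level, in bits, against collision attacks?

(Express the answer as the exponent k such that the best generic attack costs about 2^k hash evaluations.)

Step 1: The hash has a 726-bit output.
Step 2: Collision resistance means it should be infeasible to find any x != y with h(x) = h(y).
By the birthday bound, a generic collision search succeeds after about sqrt(2^726) = 2^(726/2) = 2^363 evaluations.
Step 3: Security level = 363 bits.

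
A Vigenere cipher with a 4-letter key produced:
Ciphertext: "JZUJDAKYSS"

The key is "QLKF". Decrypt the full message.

Step 1: Key 'QLKF' has length 4. Extended key: QLKFQLKFQL
Step 2: Decrypt each position:
  J(9) - Q(16) = 19 = T
  Z(25) - L(11) = 14 = O
  U(20) - K(10) = 10 = K
  J(9) - F(5) = 4 = E
  D(3) - Q(16) = 13 = N
  A(0) - L(11) = 15 = P
  K(10) - K(10) = 0 = A
  Y(24) - F(5) = 19 = T
  S(18) - Q(16) = 2 = C
  S(18) - L(11) = 7 = H
Plaintext: TOKENPATCH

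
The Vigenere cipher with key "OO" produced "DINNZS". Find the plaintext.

Step 1: Extend key: OOOOOO
Step 2: Decrypt each letter (c - k) mod 26:
  D(3) - O(14) = (3-14) mod 26 = 15 = P
  I(8) - O(14) = (8-14) mod 26 = 20 = U
  N(13) - O(14) = (13-14) mod 26 = 25 = Z
  N(13) - O(14) = (13-14) mod 26 = 25 = Z
  Z(25) - O(14) = (25-14) mod 26 = 11 = L
  S(18) - O(14) = (18-14) mod 26 = 4 = E
Plaintext: PUZZLE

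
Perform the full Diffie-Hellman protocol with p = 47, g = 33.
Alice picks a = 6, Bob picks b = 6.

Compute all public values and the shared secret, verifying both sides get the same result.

Step 1: A = g^a mod p = 33^6 mod 47 = 42.
Step 2: B = g^b mod p = 33^6 mod 47 = 42.
Step 3: Alice computes s = B^a mod p = 42^6 mod 47 = 21.
Step 4: Bob computes s = A^b mod p = 42^6 mod 47 = 21.
Both sides agree: shared secret = 21.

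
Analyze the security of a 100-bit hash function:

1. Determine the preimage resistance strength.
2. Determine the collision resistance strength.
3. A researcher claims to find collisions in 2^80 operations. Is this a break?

Step 1: Preimage resistance requires brute-force of 2^100 operations.
Step 2: Collision resistance (birthday bound) = 2^(100/2) = 2^50.
Step 3: The claimed attack costs 2^80 operations.
Step 4: Since 2^80 >= 2^50, the claimed attack is no faster than the generic birthday attack, so this does not break collision resistance.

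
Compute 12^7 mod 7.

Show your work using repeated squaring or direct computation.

Step 1: Compute 12^7 mod 7 step by step, reducing modulo 7 at each step.
  12^1 mod 7 = 5
  12^2 mod 7 = (5 * 12) mod 7 = 4
  12^3 mod 7 = (4 * 12) mod 7 = 6
  12^4 mod 7 = (6 * 12) mod 7 = 2
  12^5 mod 7 = (2 * 12) mod 7 = 3
  12^6 mod 7 = (3 * 12) mod 7 = 1
  12^7 mod 7 = (1 * 12) mod 7 = 5
Step 2: Result = 5.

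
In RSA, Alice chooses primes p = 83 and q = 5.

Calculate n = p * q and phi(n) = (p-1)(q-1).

Step 1: n = p * q = 83 * 5 = 415.
Step 2: phi(n) = (p-1)(q-1) = 82 * 4 = 328.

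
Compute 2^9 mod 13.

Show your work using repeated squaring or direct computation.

Step 1: Compute 2^9 mod 13 step by step, reducing modulo 13 at each step.
  2^1 mod 13 = 2
  2^2 mod 13 = (2 * 2) mod 13 = 4
  2^3 mod 13 = (4 * 2) mod 13 = 8
  2^4 mod 13 = (8 * 2) mod 13 = 3
  2^5 mod 13 = (3 * 2) mod 13 = 6
  2^6 mod 13 = (6 * 2) mod 13 = 12
  2^7 mod 13 = (12 * 2) mod 13 = 11
  2^8 mod 13 = (11 * 2) mod 13 = 9
  2^9 mod 13 = (9 * 2) mod 13 = 5
Step 2: Result = 5.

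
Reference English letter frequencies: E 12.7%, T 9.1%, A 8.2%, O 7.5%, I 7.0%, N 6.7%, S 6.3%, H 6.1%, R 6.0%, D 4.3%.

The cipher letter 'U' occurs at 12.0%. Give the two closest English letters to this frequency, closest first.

Step 1: Observed frequency of 'U' is 12.0%.
Step 2: Compute distances to each reference frequency and sort:
  E (12.7%): difference = 0.7% <-- BEST
  T (9.1%): difference = 2.9% <-- RUNNER-UP
  A (8.2%): difference = 3.8%
  O (7.5%): difference = 4.5%
  I (7.0%): difference = 5.0%
Step 3: Most likely is 'E' (12.7%, diff 0.7%); second most likely is 'T' (9.1%, diff 2.9%).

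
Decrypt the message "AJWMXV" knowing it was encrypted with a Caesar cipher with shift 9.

Step 1: Reverse the shift by subtracting 9 from each letter position.
  A (position 0) -> position (0-9) mod 26 = 17 -> R
  J (position 9) -> position (9-9) mod 26 = 0 -> A
  W (position 22) -> position (22-9) mod 26 = 13 -> N
  M (position 12) -> position (12-9) mod 26 = 3 -> D
  X (position 23) -> position (23-9) mod 26 = 14 -> O
  V (position 21) -> position (21-9) mod 26 = 12 -> M
Decrypted message: RANDOM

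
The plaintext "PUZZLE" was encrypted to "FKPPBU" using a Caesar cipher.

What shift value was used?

Step 1: Compare first letters: P (position 15) -> F (position 5).
Step 2: Shift = (5 - 15) mod 26 = 16.
The shift value is 16.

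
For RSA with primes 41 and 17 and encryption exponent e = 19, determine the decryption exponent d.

Step 1: n = 41 * 17 = 697.
Step 2: phi(n) = 40 * 16 = 640.
Step 3: Find d such that 19 * d = 1 (mod 640).
Step 4: d = 19^(-1) mod 640 = 539.
Verification: 19 * 539 = 10241 = 16 * 640 + 1.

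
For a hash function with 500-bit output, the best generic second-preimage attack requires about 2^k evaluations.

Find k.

Step 1: The hash has a 500-bit output.
Step 2: Second-preimage resistance means: given a specific input x, it should be infeasible to find a different y with h(y) = h(x).
With a 500-bit output, a generic search for a second preimage costs about 2^500 evaluations (each trial matches the fixed target with probability 2^-500).
Step 3: Security level = 500 bits.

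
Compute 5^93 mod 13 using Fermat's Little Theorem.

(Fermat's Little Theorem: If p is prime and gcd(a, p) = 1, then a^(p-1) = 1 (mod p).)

Step 1: Since 13 is prime, by Fermat's Little Theorem: 5^12 = 1 (mod 13).
Step 2: Reduce exponent: 93 mod 12 = 9.
Step 3: So 5^93 = 5^9 (mod 13).
Step 4: 5^9 mod 13 = 5.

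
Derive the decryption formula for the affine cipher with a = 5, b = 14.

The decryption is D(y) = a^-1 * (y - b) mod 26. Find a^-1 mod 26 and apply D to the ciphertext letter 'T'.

Step 1: Find a^-1, the modular inverse of 5 mod 26.
Step 2: We need 5 * a^-1 = 1 (mod 26).
Step 3: 5 * 21 = 105 = 4 * 26 + 1, so a^-1 = 21.
Step 4: D(y) = 21(y - 14) mod 26.
Step 5: Apply to 'T' (y = 19): D(19) = 21 * (19 - 14) mod 26 = 21 * 5 mod 26 = 1 -> 'B'.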